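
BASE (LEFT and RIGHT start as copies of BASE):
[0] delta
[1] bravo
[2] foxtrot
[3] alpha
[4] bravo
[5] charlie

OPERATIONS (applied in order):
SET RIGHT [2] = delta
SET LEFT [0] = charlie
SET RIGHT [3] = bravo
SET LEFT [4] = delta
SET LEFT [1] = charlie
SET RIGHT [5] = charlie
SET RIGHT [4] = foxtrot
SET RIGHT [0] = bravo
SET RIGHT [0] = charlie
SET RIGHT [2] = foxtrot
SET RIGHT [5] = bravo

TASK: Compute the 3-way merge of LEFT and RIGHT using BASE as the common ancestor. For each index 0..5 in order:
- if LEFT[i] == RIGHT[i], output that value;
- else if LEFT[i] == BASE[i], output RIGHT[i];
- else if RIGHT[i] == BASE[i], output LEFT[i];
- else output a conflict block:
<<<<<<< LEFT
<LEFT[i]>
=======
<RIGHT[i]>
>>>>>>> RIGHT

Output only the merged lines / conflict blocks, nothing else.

Answer: charlie
charlie
foxtrot
bravo
<<<<<<< LEFT
delta
=======
foxtrot
>>>>>>> RIGHT
bravo

Derivation:
Final LEFT:  [charlie, charlie, foxtrot, alpha, delta, charlie]
Final RIGHT: [charlie, bravo, foxtrot, bravo, foxtrot, bravo]
i=0: L=charlie R=charlie -> agree -> charlie
i=1: L=charlie, R=bravo=BASE -> take LEFT -> charlie
i=2: L=foxtrot R=foxtrot -> agree -> foxtrot
i=3: L=alpha=BASE, R=bravo -> take RIGHT -> bravo
i=4: BASE=bravo L=delta R=foxtrot all differ -> CONFLICT
i=5: L=charlie=BASE, R=bravo -> take RIGHT -> bravo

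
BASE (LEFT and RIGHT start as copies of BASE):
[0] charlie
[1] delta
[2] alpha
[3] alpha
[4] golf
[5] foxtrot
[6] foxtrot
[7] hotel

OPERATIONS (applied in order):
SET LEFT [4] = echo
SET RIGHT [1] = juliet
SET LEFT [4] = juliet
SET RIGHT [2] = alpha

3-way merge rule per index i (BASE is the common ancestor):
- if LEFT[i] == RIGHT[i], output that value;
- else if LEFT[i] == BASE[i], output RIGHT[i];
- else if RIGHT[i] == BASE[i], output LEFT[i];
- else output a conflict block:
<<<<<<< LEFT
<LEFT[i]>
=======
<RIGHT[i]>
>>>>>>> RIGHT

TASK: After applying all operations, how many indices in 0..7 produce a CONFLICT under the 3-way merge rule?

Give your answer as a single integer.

Final LEFT:  [charlie, delta, alpha, alpha, juliet, foxtrot, foxtrot, hotel]
Final RIGHT: [charlie, juliet, alpha, alpha, golf, foxtrot, foxtrot, hotel]
i=0: L=charlie R=charlie -> agree -> charlie
i=1: L=delta=BASE, R=juliet -> take RIGHT -> juliet
i=2: L=alpha R=alpha -> agree -> alpha
i=3: L=alpha R=alpha -> agree -> alpha
i=4: L=juliet, R=golf=BASE -> take LEFT -> juliet
i=5: L=foxtrot R=foxtrot -> agree -> foxtrot
i=6: L=foxtrot R=foxtrot -> agree -> foxtrot
i=7: L=hotel R=hotel -> agree -> hotel
Conflict count: 0

Answer: 0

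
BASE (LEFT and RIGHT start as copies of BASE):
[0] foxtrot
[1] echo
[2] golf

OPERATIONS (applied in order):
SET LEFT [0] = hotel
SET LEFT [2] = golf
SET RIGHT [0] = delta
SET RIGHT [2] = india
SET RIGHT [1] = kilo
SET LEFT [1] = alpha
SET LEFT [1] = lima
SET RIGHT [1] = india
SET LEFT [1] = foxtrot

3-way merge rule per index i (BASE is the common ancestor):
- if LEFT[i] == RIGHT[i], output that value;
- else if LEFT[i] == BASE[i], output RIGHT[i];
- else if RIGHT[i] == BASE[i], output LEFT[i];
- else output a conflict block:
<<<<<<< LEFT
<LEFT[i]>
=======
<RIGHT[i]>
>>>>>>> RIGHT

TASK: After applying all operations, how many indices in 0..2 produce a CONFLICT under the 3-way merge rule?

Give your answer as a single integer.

Answer: 2

Derivation:
Final LEFT:  [hotel, foxtrot, golf]
Final RIGHT: [delta, india, india]
i=0: BASE=foxtrot L=hotel R=delta all differ -> CONFLICT
i=1: BASE=echo L=foxtrot R=india all differ -> CONFLICT
i=2: L=golf=BASE, R=india -> take RIGHT -> india
Conflict count: 2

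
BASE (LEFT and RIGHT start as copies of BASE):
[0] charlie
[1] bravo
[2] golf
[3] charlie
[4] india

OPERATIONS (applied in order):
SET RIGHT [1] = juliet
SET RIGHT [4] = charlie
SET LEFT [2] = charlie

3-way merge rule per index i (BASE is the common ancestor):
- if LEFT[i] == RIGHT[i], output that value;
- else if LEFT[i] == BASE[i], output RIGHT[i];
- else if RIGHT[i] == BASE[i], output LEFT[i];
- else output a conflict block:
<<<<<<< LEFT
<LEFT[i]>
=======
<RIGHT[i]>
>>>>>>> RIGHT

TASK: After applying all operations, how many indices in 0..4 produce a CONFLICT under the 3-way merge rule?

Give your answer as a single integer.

Final LEFT:  [charlie, bravo, charlie, charlie, india]
Final RIGHT: [charlie, juliet, golf, charlie, charlie]
i=0: L=charlie R=charlie -> agree -> charlie
i=1: L=bravo=BASE, R=juliet -> take RIGHT -> juliet
i=2: L=charlie, R=golf=BASE -> take LEFT -> charlie
i=3: L=charlie R=charlie -> agree -> charlie
i=4: L=india=BASE, R=charlie -> take RIGHT -> charlie
Conflict count: 0

Answer: 0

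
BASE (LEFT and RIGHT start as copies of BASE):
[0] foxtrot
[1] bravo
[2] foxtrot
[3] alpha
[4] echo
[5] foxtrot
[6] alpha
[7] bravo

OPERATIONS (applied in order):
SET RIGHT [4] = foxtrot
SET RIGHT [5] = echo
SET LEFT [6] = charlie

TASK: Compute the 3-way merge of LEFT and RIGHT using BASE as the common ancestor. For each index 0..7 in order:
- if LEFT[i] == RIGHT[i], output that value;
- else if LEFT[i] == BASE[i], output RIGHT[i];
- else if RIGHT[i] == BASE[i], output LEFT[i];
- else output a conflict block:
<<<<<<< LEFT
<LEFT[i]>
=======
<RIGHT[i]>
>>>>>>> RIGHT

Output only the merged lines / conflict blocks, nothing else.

Final LEFT:  [foxtrot, bravo, foxtrot, alpha, echo, foxtrot, charlie, bravo]
Final RIGHT: [foxtrot, bravo, foxtrot, alpha, foxtrot, echo, alpha, bravo]
i=0: L=foxtrot R=foxtrot -> agree -> foxtrot
i=1: L=bravo R=bravo -> agree -> bravo
i=2: L=foxtrot R=foxtrot -> agree -> foxtrot
i=3: L=alpha R=alpha -> agree -> alpha
i=4: L=echo=BASE, R=foxtrot -> take RIGHT -> foxtrot
i=5: L=foxtrot=BASE, R=echo -> take RIGHT -> echo
i=6: L=charlie, R=alpha=BASE -> take LEFT -> charlie
i=7: L=bravo R=bravo -> agree -> bravo

Answer: foxtrot
bravo
foxtrot
alpha
foxtrot
echo
charlie
bravo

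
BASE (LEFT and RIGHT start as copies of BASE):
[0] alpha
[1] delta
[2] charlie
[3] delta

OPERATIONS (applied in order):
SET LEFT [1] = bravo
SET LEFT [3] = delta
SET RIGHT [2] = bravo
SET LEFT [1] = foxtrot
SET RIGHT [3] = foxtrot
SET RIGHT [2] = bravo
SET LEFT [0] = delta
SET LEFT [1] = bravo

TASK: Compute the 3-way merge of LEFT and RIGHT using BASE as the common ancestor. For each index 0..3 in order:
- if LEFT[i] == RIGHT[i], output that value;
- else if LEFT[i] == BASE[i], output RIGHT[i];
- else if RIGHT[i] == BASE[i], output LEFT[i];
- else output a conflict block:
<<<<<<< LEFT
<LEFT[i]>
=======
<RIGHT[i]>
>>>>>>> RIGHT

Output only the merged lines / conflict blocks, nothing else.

Answer: delta
bravo
bravo
foxtrot

Derivation:
Final LEFT:  [delta, bravo, charlie, delta]
Final RIGHT: [alpha, delta, bravo, foxtrot]
i=0: L=delta, R=alpha=BASE -> take LEFT -> delta
i=1: L=bravo, R=delta=BASE -> take LEFT -> bravo
i=2: L=charlie=BASE, R=bravo -> take RIGHT -> bravo
i=3: L=delta=BASE, R=foxtrot -> take RIGHT -> foxtrot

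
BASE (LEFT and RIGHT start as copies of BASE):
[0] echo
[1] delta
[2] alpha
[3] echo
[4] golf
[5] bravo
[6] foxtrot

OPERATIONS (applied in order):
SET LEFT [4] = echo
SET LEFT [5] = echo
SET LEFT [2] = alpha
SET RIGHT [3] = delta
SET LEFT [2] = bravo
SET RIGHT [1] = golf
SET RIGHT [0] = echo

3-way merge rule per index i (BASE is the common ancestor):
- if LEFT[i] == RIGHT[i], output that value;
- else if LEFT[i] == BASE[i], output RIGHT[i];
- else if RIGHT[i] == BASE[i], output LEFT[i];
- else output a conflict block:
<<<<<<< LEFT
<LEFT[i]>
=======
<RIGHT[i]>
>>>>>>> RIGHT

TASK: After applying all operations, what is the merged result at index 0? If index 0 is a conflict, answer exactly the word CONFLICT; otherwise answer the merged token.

Answer: echo

Derivation:
Final LEFT:  [echo, delta, bravo, echo, echo, echo, foxtrot]
Final RIGHT: [echo, golf, alpha, delta, golf, bravo, foxtrot]
i=0: L=echo R=echo -> agree -> echo
i=1: L=delta=BASE, R=golf -> take RIGHT -> golf
i=2: L=bravo, R=alpha=BASE -> take LEFT -> bravo
i=3: L=echo=BASE, R=delta -> take RIGHT -> delta
i=4: L=echo, R=golf=BASE -> take LEFT -> echo
i=5: L=echo, R=bravo=BASE -> take LEFT -> echo
i=6: L=foxtrot R=foxtrot -> agree -> foxtrot
Index 0 -> echo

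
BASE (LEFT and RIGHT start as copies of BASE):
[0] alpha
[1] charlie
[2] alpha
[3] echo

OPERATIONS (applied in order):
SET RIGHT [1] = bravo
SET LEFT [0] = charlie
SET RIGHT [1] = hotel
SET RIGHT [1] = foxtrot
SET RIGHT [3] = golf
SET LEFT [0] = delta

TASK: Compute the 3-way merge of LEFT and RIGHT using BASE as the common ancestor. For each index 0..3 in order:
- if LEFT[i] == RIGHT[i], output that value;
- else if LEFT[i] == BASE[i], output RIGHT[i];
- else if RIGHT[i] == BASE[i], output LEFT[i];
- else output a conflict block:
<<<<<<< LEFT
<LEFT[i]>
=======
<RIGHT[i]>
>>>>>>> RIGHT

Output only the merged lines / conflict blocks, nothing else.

Answer: delta
foxtrot
alpha
golf

Derivation:
Final LEFT:  [delta, charlie, alpha, echo]
Final RIGHT: [alpha, foxtrot, alpha, golf]
i=0: L=delta, R=alpha=BASE -> take LEFT -> delta
i=1: L=charlie=BASE, R=foxtrot -> take RIGHT -> foxtrot
i=2: L=alpha R=alpha -> agree -> alpha
i=3: L=echo=BASE, R=golf -> take RIGHT -> golf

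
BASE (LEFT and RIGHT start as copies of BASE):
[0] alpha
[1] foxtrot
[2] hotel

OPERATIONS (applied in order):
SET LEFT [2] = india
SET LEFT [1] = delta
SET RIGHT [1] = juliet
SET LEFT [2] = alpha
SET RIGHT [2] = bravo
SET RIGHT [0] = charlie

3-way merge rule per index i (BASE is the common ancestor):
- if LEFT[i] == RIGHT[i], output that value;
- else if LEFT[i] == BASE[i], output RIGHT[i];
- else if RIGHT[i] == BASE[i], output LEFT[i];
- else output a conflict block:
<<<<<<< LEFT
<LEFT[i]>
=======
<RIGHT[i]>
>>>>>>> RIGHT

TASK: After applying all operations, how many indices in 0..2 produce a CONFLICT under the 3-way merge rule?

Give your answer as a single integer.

Answer: 2

Derivation:
Final LEFT:  [alpha, delta, alpha]
Final RIGHT: [charlie, juliet, bravo]
i=0: L=alpha=BASE, R=charlie -> take RIGHT -> charlie
i=1: BASE=foxtrot L=delta R=juliet all differ -> CONFLICT
i=2: BASE=hotel L=alpha R=bravo all differ -> CONFLICT
Conflict count: 2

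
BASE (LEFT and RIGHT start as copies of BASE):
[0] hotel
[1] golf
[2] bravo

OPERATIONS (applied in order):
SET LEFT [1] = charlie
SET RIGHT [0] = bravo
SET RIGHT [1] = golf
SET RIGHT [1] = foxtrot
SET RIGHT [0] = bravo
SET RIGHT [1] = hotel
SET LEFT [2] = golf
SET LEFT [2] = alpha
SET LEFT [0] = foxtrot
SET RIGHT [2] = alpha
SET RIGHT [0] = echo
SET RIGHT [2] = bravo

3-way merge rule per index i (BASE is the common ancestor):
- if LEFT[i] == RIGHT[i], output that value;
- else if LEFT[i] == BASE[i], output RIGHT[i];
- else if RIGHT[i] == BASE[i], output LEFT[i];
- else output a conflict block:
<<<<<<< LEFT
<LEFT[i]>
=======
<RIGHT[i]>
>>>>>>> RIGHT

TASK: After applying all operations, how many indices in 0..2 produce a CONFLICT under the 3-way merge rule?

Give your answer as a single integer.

Final LEFT:  [foxtrot, charlie, alpha]
Final RIGHT: [echo, hotel, bravo]
i=0: BASE=hotel L=foxtrot R=echo all differ -> CONFLICT
i=1: BASE=golf L=charlie R=hotel all differ -> CONFLICT
i=2: L=alpha, R=bravo=BASE -> take LEFT -> alpha
Conflict count: 2

Answer: 2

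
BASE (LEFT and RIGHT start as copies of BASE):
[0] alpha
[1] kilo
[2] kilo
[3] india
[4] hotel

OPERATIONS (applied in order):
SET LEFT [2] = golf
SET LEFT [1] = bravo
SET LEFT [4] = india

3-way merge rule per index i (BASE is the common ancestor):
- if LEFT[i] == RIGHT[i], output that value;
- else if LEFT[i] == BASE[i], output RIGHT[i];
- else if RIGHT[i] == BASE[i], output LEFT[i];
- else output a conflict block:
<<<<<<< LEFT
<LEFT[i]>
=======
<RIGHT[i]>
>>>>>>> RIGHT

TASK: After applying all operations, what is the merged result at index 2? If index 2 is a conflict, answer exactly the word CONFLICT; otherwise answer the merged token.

Final LEFT:  [alpha, bravo, golf, india, india]
Final RIGHT: [alpha, kilo, kilo, india, hotel]
i=0: L=alpha R=alpha -> agree -> alpha
i=1: L=bravo, R=kilo=BASE -> take LEFT -> bravo
i=2: L=golf, R=kilo=BASE -> take LEFT -> golf
i=3: L=india R=india -> agree -> india
i=4: L=india, R=hotel=BASE -> take LEFT -> india
Index 2 -> golf

Answer: golf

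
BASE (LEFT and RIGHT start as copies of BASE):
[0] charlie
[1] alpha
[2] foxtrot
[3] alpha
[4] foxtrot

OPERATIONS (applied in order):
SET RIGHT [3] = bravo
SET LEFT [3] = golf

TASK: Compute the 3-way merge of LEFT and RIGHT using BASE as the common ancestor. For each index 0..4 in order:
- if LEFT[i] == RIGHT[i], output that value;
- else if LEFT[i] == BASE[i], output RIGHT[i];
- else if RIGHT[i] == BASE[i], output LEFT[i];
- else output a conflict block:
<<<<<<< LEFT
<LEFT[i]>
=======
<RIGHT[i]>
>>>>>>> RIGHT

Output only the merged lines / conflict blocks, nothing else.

Final LEFT:  [charlie, alpha, foxtrot, golf, foxtrot]
Final RIGHT: [charlie, alpha, foxtrot, bravo, foxtrot]
i=0: L=charlie R=charlie -> agree -> charlie
i=1: L=alpha R=alpha -> agree -> alpha
i=2: L=foxtrot R=foxtrot -> agree -> foxtrot
i=3: BASE=alpha L=golf R=bravo all differ -> CONFLICT
i=4: L=foxtrot R=foxtrot -> agree -> foxtrot

Answer: charlie
alpha
foxtrot
<<<<<<< LEFT
golf
=======
bravo
>>>>>>> RIGHT
foxtrot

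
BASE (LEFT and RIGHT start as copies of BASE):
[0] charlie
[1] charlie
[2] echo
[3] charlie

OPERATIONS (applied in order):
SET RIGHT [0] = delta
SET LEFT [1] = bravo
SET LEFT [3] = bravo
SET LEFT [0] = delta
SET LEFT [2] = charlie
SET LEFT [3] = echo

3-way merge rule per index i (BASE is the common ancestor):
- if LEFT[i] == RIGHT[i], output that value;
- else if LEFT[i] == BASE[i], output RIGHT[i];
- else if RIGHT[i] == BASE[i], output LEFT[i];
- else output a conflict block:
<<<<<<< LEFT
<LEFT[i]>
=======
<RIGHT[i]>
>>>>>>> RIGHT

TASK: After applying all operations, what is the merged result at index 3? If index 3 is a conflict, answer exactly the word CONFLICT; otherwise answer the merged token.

Final LEFT:  [delta, bravo, charlie, echo]
Final RIGHT: [delta, charlie, echo, charlie]
i=0: L=delta R=delta -> agree -> delta
i=1: L=bravo, R=charlie=BASE -> take LEFT -> bravo
i=2: L=charlie, R=echo=BASE -> take LEFT -> charlie
i=3: L=echo, R=charlie=BASE -> take LEFT -> echo
Index 3 -> echo

Answer: echo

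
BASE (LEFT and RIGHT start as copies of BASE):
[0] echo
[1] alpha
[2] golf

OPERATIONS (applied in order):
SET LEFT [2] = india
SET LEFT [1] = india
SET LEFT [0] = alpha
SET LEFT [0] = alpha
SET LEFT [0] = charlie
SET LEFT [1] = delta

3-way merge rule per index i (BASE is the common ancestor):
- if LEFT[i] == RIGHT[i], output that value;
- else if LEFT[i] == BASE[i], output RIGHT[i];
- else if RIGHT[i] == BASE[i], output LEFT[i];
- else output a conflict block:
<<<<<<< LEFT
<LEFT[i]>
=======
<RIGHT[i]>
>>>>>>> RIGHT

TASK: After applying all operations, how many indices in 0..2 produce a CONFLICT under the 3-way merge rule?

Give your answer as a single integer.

Answer: 0

Derivation:
Final LEFT:  [charlie, delta, india]
Final RIGHT: [echo, alpha, golf]
i=0: L=charlie, R=echo=BASE -> take LEFT -> charlie
i=1: L=delta, R=alpha=BASE -> take LEFT -> delta
i=2: L=india, R=golf=BASE -> take LEFT -> india
Conflict count: 0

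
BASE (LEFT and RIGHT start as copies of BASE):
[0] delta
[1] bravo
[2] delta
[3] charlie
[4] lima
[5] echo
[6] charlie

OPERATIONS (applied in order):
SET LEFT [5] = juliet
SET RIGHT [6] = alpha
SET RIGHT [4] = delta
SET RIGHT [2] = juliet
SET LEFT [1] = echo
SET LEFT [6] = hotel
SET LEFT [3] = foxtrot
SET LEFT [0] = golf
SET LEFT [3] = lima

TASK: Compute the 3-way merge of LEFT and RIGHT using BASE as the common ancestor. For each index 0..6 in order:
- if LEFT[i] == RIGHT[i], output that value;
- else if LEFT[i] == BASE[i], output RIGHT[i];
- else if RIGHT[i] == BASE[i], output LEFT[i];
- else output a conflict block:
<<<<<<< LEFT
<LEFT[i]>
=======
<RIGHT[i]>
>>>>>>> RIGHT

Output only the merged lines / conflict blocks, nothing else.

Final LEFT:  [golf, echo, delta, lima, lima, juliet, hotel]
Final RIGHT: [delta, bravo, juliet, charlie, delta, echo, alpha]
i=0: L=golf, R=delta=BASE -> take LEFT -> golf
i=1: L=echo, R=bravo=BASE -> take LEFT -> echo
i=2: L=delta=BASE, R=juliet -> take RIGHT -> juliet
i=3: L=lima, R=charlie=BASE -> take LEFT -> lima
i=4: L=lima=BASE, R=delta -> take RIGHT -> delta
i=5: L=juliet, R=echo=BASE -> take LEFT -> juliet
i=6: BASE=charlie L=hotel R=alpha all differ -> CONFLICT

Answer: golf
echo
juliet
lima
delta
juliet
<<<<<<< LEFT
hotel
=======
alpha
>>>>>>> RIGHT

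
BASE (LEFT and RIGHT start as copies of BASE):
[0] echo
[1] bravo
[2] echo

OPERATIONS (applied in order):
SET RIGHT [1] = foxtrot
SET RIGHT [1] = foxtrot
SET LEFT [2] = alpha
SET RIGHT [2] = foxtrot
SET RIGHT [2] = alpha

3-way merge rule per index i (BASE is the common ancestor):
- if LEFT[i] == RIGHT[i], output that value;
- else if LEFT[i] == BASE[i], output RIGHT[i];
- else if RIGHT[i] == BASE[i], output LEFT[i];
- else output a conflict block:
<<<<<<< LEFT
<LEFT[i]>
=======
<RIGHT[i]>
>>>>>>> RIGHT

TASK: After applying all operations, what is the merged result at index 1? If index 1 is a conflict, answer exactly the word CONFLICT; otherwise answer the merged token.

Final LEFT:  [echo, bravo, alpha]
Final RIGHT: [echo, foxtrot, alpha]
i=0: L=echo R=echo -> agree -> echo
i=1: L=bravo=BASE, R=foxtrot -> take RIGHT -> foxtrot
i=2: L=alpha R=alpha -> agree -> alpha
Index 1 -> foxtrot

Answer: foxtrot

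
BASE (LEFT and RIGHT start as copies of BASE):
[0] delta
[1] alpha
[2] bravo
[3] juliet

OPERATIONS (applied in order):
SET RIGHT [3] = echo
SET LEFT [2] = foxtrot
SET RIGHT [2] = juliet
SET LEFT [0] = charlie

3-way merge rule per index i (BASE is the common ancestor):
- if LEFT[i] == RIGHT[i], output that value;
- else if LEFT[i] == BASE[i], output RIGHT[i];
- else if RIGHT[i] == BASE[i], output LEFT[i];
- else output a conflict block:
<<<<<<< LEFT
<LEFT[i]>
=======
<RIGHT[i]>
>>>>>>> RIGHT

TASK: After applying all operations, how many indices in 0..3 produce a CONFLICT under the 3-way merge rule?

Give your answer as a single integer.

Answer: 1

Derivation:
Final LEFT:  [charlie, alpha, foxtrot, juliet]
Final RIGHT: [delta, alpha, juliet, echo]
i=0: L=charlie, R=delta=BASE -> take LEFT -> charlie
i=1: L=alpha R=alpha -> agree -> alpha
i=2: BASE=bravo L=foxtrot R=juliet all differ -> CONFLICT
i=3: L=juliet=BASE, R=echo -> take RIGHT -> echo
Conflict count: 1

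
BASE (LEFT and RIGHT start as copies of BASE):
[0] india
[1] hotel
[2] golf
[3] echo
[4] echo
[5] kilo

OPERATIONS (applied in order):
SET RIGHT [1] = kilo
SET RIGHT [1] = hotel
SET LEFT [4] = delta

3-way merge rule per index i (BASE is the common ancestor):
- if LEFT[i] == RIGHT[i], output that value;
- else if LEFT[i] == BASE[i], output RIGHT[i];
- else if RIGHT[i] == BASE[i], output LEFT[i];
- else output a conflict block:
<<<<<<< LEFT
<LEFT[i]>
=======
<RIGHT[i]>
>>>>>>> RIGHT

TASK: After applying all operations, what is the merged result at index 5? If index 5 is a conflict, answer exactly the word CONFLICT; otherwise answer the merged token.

Final LEFT:  [india, hotel, golf, echo, delta, kilo]
Final RIGHT: [india, hotel, golf, echo, echo, kilo]
i=0: L=india R=india -> agree -> india
i=1: L=hotel R=hotel -> agree -> hotel
i=2: L=golf R=golf -> agree -> golf
i=3: L=echo R=echo -> agree -> echo
i=4: L=delta, R=echo=BASE -> take LEFT -> delta
i=5: L=kilo R=kilo -> agree -> kilo
Index 5 -> kilo

Answer: kilo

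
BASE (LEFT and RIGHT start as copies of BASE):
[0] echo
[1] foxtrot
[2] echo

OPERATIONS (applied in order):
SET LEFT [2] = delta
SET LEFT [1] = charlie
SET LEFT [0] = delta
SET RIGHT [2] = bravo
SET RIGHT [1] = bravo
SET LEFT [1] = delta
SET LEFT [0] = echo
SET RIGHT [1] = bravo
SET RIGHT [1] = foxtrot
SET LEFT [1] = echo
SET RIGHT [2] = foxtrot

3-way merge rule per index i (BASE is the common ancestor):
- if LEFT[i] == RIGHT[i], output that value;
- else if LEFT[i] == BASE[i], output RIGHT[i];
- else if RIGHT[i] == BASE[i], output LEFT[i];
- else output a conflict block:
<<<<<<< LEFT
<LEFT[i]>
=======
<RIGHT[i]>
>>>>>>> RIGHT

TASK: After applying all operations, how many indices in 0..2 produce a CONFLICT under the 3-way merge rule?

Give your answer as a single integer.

Final LEFT:  [echo, echo, delta]
Final RIGHT: [echo, foxtrot, foxtrot]
i=0: L=echo R=echo -> agree -> echo
i=1: L=echo, R=foxtrot=BASE -> take LEFT -> echo
i=2: BASE=echo L=delta R=foxtrot all differ -> CONFLICT
Conflict count: 1

Answer: 1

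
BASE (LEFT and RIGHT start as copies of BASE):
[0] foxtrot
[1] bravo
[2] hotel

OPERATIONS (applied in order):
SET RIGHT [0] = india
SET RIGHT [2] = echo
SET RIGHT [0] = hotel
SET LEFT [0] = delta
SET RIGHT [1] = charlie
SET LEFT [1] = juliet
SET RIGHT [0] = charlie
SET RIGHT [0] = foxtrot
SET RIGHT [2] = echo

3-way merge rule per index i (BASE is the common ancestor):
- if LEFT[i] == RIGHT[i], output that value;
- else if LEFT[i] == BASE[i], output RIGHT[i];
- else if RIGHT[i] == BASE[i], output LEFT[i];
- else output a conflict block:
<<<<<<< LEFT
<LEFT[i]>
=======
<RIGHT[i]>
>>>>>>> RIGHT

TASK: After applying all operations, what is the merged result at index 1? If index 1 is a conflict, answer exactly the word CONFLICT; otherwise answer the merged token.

Final LEFT:  [delta, juliet, hotel]
Final RIGHT: [foxtrot, charlie, echo]
i=0: L=delta, R=foxtrot=BASE -> take LEFT -> delta
i=1: BASE=bravo L=juliet R=charlie all differ -> CONFLICT
i=2: L=hotel=BASE, R=echo -> take RIGHT -> echo
Index 1 -> CONFLICT

Answer: CONFLICT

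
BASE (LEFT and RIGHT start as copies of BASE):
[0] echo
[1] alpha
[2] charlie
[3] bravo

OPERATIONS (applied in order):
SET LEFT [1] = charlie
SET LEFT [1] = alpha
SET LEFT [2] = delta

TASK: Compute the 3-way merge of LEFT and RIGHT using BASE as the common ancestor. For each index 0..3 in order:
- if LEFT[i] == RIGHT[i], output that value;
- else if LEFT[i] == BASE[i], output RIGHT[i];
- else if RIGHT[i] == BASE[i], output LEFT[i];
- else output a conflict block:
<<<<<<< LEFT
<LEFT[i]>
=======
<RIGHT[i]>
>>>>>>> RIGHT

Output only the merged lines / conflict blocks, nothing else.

Final LEFT:  [echo, alpha, delta, bravo]
Final RIGHT: [echo, alpha, charlie, bravo]
i=0: L=echo R=echo -> agree -> echo
i=1: L=alpha R=alpha -> agree -> alpha
i=2: L=delta, R=charlie=BASE -> take LEFT -> delta
i=3: L=bravo R=bravo -> agree -> bravo

Answer: echo
alpha
delta
bravo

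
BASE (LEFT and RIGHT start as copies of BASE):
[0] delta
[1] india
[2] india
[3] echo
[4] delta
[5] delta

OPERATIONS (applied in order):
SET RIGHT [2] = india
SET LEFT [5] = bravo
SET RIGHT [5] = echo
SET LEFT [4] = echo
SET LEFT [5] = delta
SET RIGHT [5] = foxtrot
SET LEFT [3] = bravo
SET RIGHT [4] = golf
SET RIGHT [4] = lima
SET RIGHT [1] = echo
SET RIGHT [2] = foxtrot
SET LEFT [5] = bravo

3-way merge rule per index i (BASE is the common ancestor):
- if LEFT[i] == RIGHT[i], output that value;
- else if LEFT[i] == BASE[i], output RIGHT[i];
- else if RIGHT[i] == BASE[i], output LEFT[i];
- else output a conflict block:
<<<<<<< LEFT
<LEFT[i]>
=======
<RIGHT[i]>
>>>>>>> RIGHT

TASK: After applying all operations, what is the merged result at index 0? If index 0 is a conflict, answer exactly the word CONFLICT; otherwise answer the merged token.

Final LEFT:  [delta, india, india, bravo, echo, bravo]
Final RIGHT: [delta, echo, foxtrot, echo, lima, foxtrot]
i=0: L=delta R=delta -> agree -> delta
i=1: L=india=BASE, R=echo -> take RIGHT -> echo
i=2: L=india=BASE, R=foxtrot -> take RIGHT -> foxtrot
i=3: L=bravo, R=echo=BASE -> take LEFT -> bravo
i=4: BASE=delta L=echo R=lima all differ -> CONFLICT
i=5: BASE=delta L=bravo R=foxtrot all differ -> CONFLICT
Index 0 -> delta

Answer: delta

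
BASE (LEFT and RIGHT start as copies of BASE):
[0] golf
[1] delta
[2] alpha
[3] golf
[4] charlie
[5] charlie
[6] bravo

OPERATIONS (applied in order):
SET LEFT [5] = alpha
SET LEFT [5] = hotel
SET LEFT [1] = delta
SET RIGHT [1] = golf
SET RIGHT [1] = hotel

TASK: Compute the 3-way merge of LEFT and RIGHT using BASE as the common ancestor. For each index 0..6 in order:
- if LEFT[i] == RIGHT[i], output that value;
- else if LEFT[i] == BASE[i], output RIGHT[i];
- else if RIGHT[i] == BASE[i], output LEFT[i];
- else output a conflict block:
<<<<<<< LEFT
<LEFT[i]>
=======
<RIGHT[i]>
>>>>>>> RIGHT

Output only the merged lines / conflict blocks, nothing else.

Final LEFT:  [golf, delta, alpha, golf, charlie, hotel, bravo]
Final RIGHT: [golf, hotel, alpha, golf, charlie, charlie, bravo]
i=0: L=golf R=golf -> agree -> golf
i=1: L=delta=BASE, R=hotel -> take RIGHT -> hotel
i=2: L=alpha R=alpha -> agree -> alpha
i=3: L=golf R=golf -> agree -> golf
i=4: L=charlie R=charlie -> agree -> charlie
i=5: L=hotel, R=charlie=BASE -> take LEFT -> hotel
i=6: L=bravo R=bravo -> agree -> bravo

Answer: golf
hotel
alpha
golf
charlie
hotel
bravo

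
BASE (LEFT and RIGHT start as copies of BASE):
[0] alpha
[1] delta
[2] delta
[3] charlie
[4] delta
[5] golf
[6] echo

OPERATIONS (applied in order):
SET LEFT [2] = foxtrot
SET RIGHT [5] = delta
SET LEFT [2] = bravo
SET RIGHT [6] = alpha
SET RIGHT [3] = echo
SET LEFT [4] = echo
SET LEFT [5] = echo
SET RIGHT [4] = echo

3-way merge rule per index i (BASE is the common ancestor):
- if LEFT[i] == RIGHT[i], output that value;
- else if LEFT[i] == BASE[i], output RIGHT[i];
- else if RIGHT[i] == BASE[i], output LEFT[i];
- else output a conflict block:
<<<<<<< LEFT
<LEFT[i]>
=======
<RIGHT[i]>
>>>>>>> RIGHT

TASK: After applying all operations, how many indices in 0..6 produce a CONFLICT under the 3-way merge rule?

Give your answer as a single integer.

Final LEFT:  [alpha, delta, bravo, charlie, echo, echo, echo]
Final RIGHT: [alpha, delta, delta, echo, echo, delta, alpha]
i=0: L=alpha R=alpha -> agree -> alpha
i=1: L=delta R=delta -> agree -> delta
i=2: L=bravo, R=delta=BASE -> take LEFT -> bravo
i=3: L=charlie=BASE, R=echo -> take RIGHT -> echo
i=4: L=echo R=echo -> agree -> echo
i=5: BASE=golf L=echo R=delta all differ -> CONFLICT
i=6: L=echo=BASE, R=alpha -> take RIGHT -> alpha
Conflict count: 1

Answer: 1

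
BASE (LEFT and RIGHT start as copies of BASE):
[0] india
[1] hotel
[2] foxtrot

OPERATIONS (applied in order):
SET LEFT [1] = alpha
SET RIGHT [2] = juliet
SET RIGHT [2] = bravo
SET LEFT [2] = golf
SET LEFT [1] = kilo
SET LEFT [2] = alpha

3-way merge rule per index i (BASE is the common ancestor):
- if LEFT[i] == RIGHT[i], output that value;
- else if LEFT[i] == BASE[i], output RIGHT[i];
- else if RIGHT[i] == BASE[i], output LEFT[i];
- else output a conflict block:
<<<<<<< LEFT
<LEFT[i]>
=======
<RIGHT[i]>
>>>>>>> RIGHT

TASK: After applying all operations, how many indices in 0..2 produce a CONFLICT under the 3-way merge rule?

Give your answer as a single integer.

Final LEFT:  [india, kilo, alpha]
Final RIGHT: [india, hotel, bravo]
i=0: L=india R=india -> agree -> india
i=1: L=kilo, R=hotel=BASE -> take LEFT -> kilo
i=2: BASE=foxtrot L=alpha R=bravo all differ -> CONFLICT
Conflict count: 1

Answer: 1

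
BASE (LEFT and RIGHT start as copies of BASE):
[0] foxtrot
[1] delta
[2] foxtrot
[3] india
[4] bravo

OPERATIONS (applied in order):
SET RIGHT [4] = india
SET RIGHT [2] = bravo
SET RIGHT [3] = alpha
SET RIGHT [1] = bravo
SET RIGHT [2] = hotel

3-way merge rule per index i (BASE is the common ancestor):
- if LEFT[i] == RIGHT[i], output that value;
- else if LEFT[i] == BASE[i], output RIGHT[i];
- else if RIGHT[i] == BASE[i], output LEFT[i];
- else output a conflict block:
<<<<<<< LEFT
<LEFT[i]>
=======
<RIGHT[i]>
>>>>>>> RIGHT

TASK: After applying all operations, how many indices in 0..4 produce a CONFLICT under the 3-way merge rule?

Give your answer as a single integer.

Final LEFT:  [foxtrot, delta, foxtrot, india, bravo]
Final RIGHT: [foxtrot, bravo, hotel, alpha, india]
i=0: L=foxtrot R=foxtrot -> agree -> foxtrot
i=1: L=delta=BASE, R=bravo -> take RIGHT -> bravo
i=2: L=foxtrot=BASE, R=hotel -> take RIGHT -> hotel
i=3: L=india=BASE, R=alpha -> take RIGHT -> alpha
i=4: L=bravo=BASE, R=india -> take RIGHT -> india
Conflict count: 0

Answer: 0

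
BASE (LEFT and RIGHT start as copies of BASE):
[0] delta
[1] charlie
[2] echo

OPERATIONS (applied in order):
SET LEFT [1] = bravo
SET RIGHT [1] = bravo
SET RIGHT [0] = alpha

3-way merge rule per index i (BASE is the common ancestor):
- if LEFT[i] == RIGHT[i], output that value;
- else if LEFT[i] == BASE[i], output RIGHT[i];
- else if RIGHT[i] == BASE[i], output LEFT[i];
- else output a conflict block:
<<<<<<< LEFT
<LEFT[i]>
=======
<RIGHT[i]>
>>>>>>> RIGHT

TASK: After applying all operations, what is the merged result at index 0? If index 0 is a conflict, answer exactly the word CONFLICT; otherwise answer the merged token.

Final LEFT:  [delta, bravo, echo]
Final RIGHT: [alpha, bravo, echo]
i=0: L=delta=BASE, R=alpha -> take RIGHT -> alpha
i=1: L=bravo R=bravo -> agree -> bravo
i=2: L=echo R=echo -> agree -> echo
Index 0 -> alpha

Answer: alpha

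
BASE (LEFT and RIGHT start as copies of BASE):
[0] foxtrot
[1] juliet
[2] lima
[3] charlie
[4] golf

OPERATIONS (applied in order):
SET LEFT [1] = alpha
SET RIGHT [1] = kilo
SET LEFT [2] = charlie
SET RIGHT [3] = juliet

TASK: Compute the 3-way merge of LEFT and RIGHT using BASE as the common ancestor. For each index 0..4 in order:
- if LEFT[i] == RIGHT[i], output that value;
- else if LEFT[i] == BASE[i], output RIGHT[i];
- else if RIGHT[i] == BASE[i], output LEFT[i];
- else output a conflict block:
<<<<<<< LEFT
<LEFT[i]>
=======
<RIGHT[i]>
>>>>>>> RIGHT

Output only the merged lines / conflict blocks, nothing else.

Answer: foxtrot
<<<<<<< LEFT
alpha
=======
kilo
>>>>>>> RIGHT
charlie
juliet
golf

Derivation:
Final LEFT:  [foxtrot, alpha, charlie, charlie, golf]
Final RIGHT: [foxtrot, kilo, lima, juliet, golf]
i=0: L=foxtrot R=foxtrot -> agree -> foxtrot
i=1: BASE=juliet L=alpha R=kilo all differ -> CONFLICT
i=2: L=charlie, R=lima=BASE -> take LEFT -> charlie
i=3: L=charlie=BASE, R=juliet -> take RIGHT -> juliet
i=4: L=golf R=golf -> agree -> golf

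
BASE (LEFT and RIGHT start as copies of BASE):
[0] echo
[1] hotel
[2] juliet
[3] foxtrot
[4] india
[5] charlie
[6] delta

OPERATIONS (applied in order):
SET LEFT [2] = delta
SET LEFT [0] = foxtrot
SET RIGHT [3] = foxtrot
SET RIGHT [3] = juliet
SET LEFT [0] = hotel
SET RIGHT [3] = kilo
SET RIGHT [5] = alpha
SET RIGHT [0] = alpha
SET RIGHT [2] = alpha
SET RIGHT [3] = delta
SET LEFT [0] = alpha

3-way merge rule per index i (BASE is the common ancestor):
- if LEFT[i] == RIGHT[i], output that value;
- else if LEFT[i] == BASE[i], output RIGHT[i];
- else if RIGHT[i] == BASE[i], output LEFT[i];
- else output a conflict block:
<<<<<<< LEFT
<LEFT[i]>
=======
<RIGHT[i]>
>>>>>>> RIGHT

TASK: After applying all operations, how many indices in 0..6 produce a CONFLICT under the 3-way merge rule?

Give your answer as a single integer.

Answer: 1

Derivation:
Final LEFT:  [alpha, hotel, delta, foxtrot, india, charlie, delta]
Final RIGHT: [alpha, hotel, alpha, delta, india, alpha, delta]
i=0: L=alpha R=alpha -> agree -> alpha
i=1: L=hotel R=hotel -> agree -> hotel
i=2: BASE=juliet L=delta R=alpha all differ -> CONFLICT
i=3: L=foxtrot=BASE, R=delta -> take RIGHT -> delta
i=4: L=india R=india -> agree -> india
i=5: L=charlie=BASE, R=alpha -> take RIGHT -> alpha
i=6: L=delta R=delta -> agree -> delta
Conflict count: 1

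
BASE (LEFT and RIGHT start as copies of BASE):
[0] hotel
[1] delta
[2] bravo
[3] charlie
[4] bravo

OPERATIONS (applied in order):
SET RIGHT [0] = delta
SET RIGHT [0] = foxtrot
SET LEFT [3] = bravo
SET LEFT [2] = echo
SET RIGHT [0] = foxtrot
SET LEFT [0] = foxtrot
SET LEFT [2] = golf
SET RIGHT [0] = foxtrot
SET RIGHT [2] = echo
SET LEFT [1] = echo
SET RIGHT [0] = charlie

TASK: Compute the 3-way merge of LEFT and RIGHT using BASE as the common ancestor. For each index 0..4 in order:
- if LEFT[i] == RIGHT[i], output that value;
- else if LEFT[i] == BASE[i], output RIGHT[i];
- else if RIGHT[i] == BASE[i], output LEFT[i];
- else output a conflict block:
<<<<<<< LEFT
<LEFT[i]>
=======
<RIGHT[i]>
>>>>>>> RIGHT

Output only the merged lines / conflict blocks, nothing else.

Final LEFT:  [foxtrot, echo, golf, bravo, bravo]
Final RIGHT: [charlie, delta, echo, charlie, bravo]
i=0: BASE=hotel L=foxtrot R=charlie all differ -> CONFLICT
i=1: L=echo, R=delta=BASE -> take LEFT -> echo
i=2: BASE=bravo L=golf R=echo all differ -> CONFLICT
i=3: L=bravo, R=charlie=BASE -> take LEFT -> bravo
i=4: L=bravo R=bravo -> agree -> bravo

Answer: <<<<<<< LEFT
foxtrot
=======
charlie
>>>>>>> RIGHT
echo
<<<<<<< LEFT
golf
=======
echo
>>>>>>> RIGHT
bravo
bravo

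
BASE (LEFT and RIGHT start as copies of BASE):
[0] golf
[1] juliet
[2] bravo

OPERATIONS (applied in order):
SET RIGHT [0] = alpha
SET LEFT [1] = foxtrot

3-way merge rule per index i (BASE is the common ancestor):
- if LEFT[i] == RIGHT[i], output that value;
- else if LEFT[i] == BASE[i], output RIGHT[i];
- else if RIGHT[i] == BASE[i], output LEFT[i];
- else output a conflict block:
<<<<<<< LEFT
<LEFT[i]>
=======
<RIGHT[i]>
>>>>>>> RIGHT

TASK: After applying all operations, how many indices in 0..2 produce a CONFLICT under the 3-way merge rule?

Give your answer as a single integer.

Answer: 0

Derivation:
Final LEFT:  [golf, foxtrot, bravo]
Final RIGHT: [alpha, juliet, bravo]
i=0: L=golf=BASE, R=alpha -> take RIGHT -> alpha
i=1: L=foxtrot, R=juliet=BASE -> take LEFT -> foxtrot
i=2: L=bravo R=bravo -> agree -> bravo
Conflict count: 0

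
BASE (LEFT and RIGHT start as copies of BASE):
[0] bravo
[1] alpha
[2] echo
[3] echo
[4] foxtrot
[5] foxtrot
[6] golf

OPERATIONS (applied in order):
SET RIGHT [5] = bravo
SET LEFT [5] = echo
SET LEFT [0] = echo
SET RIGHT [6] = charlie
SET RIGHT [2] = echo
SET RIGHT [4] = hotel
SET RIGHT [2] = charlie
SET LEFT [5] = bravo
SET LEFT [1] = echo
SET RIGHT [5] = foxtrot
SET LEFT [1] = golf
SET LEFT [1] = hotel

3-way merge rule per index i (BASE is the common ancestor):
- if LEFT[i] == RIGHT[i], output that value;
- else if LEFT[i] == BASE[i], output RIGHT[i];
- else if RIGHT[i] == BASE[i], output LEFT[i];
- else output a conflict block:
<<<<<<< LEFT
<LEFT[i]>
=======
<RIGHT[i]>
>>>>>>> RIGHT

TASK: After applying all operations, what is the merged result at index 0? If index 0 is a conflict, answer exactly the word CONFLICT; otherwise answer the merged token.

Answer: echo

Derivation:
Final LEFT:  [echo, hotel, echo, echo, foxtrot, bravo, golf]
Final RIGHT: [bravo, alpha, charlie, echo, hotel, foxtrot, charlie]
i=0: L=echo, R=bravo=BASE -> take LEFT -> echo
i=1: L=hotel, R=alpha=BASE -> take LEFT -> hotel
i=2: L=echo=BASE, R=charlie -> take RIGHT -> charlie
i=3: L=echo R=echo -> agree -> echo
i=4: L=foxtrot=BASE, R=hotel -> take RIGHT -> hotel
i=5: L=bravo, R=foxtrot=BASE -> take LEFT -> bravo
i=6: L=golf=BASE, R=charlie -> take RIGHT -> charlie
Index 0 -> echo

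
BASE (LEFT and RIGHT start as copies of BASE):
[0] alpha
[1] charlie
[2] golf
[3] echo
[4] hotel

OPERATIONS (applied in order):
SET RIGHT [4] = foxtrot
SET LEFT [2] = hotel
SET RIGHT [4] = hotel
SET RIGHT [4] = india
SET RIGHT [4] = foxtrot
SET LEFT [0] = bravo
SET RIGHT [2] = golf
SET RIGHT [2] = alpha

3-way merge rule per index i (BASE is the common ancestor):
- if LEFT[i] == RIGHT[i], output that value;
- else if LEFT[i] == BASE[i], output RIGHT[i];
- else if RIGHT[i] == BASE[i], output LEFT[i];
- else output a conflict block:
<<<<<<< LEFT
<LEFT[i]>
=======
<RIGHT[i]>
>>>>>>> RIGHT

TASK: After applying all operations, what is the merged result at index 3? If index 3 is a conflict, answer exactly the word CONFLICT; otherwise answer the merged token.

Final LEFT:  [bravo, charlie, hotel, echo, hotel]
Final RIGHT: [alpha, charlie, alpha, echo, foxtrot]
i=0: L=bravo, R=alpha=BASE -> take LEFT -> bravo
i=1: L=charlie R=charlie -> agree -> charlie
i=2: BASE=golf L=hotel R=alpha all differ -> CONFLICT
i=3: L=echo R=echo -> agree -> echo
i=4: L=hotel=BASE, R=foxtrot -> take RIGHT -> foxtrot
Index 3 -> echo

Answer: echo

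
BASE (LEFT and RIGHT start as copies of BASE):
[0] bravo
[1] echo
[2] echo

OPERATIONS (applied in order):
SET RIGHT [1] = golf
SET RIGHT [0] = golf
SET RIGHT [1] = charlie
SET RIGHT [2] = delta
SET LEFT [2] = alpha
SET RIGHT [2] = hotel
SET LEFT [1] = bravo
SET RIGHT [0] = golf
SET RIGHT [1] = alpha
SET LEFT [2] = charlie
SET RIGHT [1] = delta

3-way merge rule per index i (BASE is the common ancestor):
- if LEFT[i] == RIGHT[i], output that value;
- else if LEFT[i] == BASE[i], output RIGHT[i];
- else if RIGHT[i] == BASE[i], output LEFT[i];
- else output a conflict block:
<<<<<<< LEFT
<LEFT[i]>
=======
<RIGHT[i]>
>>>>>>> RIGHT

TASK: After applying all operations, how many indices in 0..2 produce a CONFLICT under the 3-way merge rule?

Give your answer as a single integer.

Final LEFT:  [bravo, bravo, charlie]
Final RIGHT: [golf, delta, hotel]
i=0: L=bravo=BASE, R=golf -> take RIGHT -> golf
i=1: BASE=echo L=bravo R=delta all differ -> CONFLICT
i=2: BASE=echo L=charlie R=hotel all differ -> CONFLICT
Conflict count: 2

Answer: 2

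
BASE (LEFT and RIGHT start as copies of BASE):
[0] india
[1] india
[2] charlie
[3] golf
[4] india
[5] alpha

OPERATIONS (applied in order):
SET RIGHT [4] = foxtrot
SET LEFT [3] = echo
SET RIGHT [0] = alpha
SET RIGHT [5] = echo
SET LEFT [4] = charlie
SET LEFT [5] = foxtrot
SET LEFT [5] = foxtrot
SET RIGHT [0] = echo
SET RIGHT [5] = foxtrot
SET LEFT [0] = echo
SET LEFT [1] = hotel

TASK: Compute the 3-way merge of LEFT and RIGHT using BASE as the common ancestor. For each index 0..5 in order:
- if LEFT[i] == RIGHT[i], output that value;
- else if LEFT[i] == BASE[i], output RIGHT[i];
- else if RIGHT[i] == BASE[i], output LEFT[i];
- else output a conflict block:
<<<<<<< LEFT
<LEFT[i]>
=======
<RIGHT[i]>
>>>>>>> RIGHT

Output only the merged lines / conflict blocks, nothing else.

Answer: echo
hotel
charlie
echo
<<<<<<< LEFT
charlie
=======
foxtrot
>>>>>>> RIGHT
foxtrot

Derivation:
Final LEFT:  [echo, hotel, charlie, echo, charlie, foxtrot]
Final RIGHT: [echo, india, charlie, golf, foxtrot, foxtrot]
i=0: L=echo R=echo -> agree -> echo
i=1: L=hotel, R=india=BASE -> take LEFT -> hotel
i=2: L=charlie R=charlie -> agree -> charlie
i=3: L=echo, R=golf=BASE -> take LEFT -> echo
i=4: BASE=india L=charlie R=foxtrot all differ -> CONFLICT
i=5: L=foxtrot R=foxtrot -> agree -> foxtrot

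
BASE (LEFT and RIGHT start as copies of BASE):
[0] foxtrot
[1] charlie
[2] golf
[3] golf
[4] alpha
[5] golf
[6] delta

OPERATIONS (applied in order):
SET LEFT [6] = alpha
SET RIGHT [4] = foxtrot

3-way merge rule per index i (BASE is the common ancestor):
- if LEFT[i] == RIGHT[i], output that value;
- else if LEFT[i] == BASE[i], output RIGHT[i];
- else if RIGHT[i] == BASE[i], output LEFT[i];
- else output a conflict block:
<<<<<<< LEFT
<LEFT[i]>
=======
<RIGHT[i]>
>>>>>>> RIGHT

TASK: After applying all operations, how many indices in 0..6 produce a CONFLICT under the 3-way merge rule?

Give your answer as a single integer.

Final LEFT:  [foxtrot, charlie, golf, golf, alpha, golf, alpha]
Final RIGHT: [foxtrot, charlie, golf, golf, foxtrot, golf, delta]
i=0: L=foxtrot R=foxtrot -> agree -> foxtrot
i=1: L=charlie R=charlie -> agree -> charlie
i=2: L=golf R=golf -> agree -> golf
i=3: L=golf R=golf -> agree -> golf
i=4: L=alpha=BASE, R=foxtrot -> take RIGHT -> foxtrot
i=5: L=golf R=golf -> agree -> golf
i=6: L=alpha, R=delta=BASE -> take LEFT -> alpha
Conflict count: 0

Answer: 0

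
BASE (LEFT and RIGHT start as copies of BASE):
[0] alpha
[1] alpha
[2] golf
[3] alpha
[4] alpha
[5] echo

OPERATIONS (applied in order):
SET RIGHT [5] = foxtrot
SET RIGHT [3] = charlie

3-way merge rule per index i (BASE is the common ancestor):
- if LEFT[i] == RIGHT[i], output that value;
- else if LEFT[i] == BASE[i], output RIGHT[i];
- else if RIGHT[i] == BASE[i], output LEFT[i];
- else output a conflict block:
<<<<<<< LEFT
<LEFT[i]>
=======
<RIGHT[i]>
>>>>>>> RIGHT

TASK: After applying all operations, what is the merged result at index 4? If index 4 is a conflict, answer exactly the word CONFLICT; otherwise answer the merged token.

Answer: alpha

Derivation:
Final LEFT:  [alpha, alpha, golf, alpha, alpha, echo]
Final RIGHT: [alpha, alpha, golf, charlie, alpha, foxtrot]
i=0: L=alpha R=alpha -> agree -> alpha
i=1: L=alpha R=alpha -> agree -> alpha
i=2: L=golf R=golf -> agree -> golf
i=3: L=alpha=BASE, R=charlie -> take RIGHT -> charlie
i=4: L=alpha R=alpha -> agree -> alpha
i=5: L=echo=BASE, R=foxtrot -> take RIGHT -> foxtrot
Index 4 -> alpha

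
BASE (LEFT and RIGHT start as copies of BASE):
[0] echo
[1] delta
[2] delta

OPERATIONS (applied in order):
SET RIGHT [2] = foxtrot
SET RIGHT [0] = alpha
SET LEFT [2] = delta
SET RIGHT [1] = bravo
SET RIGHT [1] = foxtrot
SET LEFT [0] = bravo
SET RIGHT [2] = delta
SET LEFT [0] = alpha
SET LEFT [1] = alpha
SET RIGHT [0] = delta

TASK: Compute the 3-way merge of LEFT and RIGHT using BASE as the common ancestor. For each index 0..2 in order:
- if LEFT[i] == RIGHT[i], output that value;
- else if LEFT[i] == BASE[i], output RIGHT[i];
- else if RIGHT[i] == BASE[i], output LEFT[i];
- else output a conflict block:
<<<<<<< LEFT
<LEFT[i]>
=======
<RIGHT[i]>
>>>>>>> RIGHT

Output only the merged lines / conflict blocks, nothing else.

Answer: <<<<<<< LEFT
alpha
=======
delta
>>>>>>> RIGHT
<<<<<<< LEFT
alpha
=======
foxtrot
>>>>>>> RIGHT
delta

Derivation:
Final LEFT:  [alpha, alpha, delta]
Final RIGHT: [delta, foxtrot, delta]
i=0: BASE=echo L=alpha R=delta all differ -> CONFLICT
i=1: BASE=delta L=alpha R=foxtrot all differ -> CONFLICT
i=2: L=delta R=delta -> agree -> delta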